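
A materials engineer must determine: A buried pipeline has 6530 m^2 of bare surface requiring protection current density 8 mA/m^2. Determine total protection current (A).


I = area * current density, then convert mA → A (÷1000)
I = 6530 * 8 / 1000 = 52.24 A

52.24 A


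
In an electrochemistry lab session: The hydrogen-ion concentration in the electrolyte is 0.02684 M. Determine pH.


pH = −log10[H+]
pH = −log10(0.02684) = 1.57

1.57


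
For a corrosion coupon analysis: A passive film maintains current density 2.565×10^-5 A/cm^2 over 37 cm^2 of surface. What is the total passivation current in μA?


I = i_pass * A, then convert A → μA (×10^6)
I = 2.565×10^-5 * 37 * 10^6 = 949.05 μA

949.05 μA


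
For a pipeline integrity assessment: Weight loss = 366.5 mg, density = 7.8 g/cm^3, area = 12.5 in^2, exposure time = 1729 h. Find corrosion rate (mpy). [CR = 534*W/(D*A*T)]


Apply the mpy weight-loss relation: CR = 534 * W / (D * A * T)
Numerator: 534 * 366.5 = 195711.0
Denominator: 7.8 * 12.5 * 1729 = 168577.5
CR = 195711.0 / 168577.5 = 1.16096 mpy

1.16096 mpy


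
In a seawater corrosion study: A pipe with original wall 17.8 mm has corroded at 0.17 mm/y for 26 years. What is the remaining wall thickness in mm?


Remaining wall = original − CR × time
t = 17.8 − 0.17*26 = 17.8 − 4.42 = 13.38 mm

13.38 mm


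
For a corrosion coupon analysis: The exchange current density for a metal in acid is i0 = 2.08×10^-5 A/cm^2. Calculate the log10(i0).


i0 = 2.08×10^-5 A/cm^2
log10(i0) = -4.682

-4.682


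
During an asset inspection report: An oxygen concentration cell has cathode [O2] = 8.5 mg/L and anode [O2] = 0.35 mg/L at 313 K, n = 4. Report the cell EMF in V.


Apply the Nernst concentration-cell relation: E = (RT/nF)*ln(C_cathode/C_anode)
RT/nF = 8.314*313/(4*96485) = 0.00674271 V
ln(8.5/0.35) = 3.18989
E = 0.00674271 * 3.18989 = 0.02151 V

0.02151 V


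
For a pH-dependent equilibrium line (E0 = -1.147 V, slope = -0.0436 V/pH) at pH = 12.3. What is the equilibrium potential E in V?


Apply the Pourbaix line equation: E = E0 + slope*pH
E = -1.147 + (-0.0436)*12.3 = -1.147 + (-0.53628) = -1.68328 V
Rounded to 4 decimal places: E = -1.6833 V

-1.6833 V


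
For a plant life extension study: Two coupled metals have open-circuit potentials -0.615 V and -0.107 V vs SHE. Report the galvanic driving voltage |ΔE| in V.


Driving voltage is the absolute potential difference.
|ΔE| = |-0.615 − (-0.107)| = 0.508 V

0.508 V


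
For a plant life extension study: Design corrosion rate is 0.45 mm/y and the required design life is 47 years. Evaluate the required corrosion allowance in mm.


Corrosion allowance = CR × design life
CA = 0.45 * 47 = 21.15 mm

21.15 mm


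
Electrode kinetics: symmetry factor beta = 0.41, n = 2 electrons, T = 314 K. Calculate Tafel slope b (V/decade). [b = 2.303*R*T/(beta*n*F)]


Apply the Tafel slope relation: b = 2.303*R*T/(beta*n*F)
Numerator: 2.303 * 8.314 * 314 = 6012.2
Denominator: 0.41 * 2 * 96485 = 79117.7
b = 6012.2 / 79117.7 = 0.076 V/decade

0.076 V/decade


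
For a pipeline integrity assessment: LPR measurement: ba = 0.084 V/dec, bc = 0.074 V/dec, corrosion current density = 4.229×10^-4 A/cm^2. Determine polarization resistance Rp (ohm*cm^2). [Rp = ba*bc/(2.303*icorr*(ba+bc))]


Apply the Stern-Geary equation: Rp = ba*bc / (2.303*icorr*(ba+bc))
ba*bc = 0.084*0.074 = 0.006216
ba+bc = 0.158; 2.303*icorr*(ba+bc) = 2.303*4.229×10^-4*0.158 = 1.5388231×10^-4
Rp = 0.006216 / 1.5388231×10^-4 = 40.39 ohm*cm^2

40.39 ohm*cm^2


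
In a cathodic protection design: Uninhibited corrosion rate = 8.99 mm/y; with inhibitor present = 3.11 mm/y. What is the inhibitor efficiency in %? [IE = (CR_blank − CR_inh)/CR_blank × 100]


Apply the inhibitor-efficiency definition: IE = (CR_blank − CR_inh)/CR_blank × 100
IE = (8.99 − 3.11) / 8.99 × 100
IE = 5.88 / 8.99 × 100 = 65.4 %

65.4 %


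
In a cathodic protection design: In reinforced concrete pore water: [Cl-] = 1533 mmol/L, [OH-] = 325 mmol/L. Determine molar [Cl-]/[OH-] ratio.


Threshold parameter = [Cl-] / [OH-] (molar basis; both in mmol/L, so units cancel)
Ratio = 1533 / 325 = 4.72

4.72


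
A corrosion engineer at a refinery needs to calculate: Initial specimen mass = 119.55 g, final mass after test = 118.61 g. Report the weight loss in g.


Weight loss = initial − final
WL = 119.55 − 118.61 = 0.94 g

0.94 g


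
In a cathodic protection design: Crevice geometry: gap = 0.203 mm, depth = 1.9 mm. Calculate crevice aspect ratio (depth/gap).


Aspect ratio = depth / gap
Ratio = 1.9 / 0.203 = 9.4

9.4


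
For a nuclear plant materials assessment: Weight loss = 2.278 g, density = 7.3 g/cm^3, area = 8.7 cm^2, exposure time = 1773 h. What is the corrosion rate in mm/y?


Apply the mm/y weight-loss relation: CR = 87600 * W / (D * A * T)
Numerator: 87600 * 2.278 = 199552.8
Denominator: 7.3 * 8.7 * 1773 = 112603.23
CR = 199552.8 / 112603.23 = 1.77218 mm/y

1.77218 mm/y


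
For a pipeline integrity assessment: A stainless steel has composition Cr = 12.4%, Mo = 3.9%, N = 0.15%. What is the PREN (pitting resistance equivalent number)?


Apply the PREN formula: PREN = Cr + 3.3*Mo + 16*N
PREN = 12.4 + 3.3*3.9 + 16*0.15
PREN = 12.4 + 12.87 + 2.4 = 27.67

27.67


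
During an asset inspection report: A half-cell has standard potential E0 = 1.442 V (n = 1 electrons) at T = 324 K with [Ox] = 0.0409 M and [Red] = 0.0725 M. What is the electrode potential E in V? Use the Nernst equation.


Apply the Nernst equation: E = E0 + (RT/nF)*ln([Ox]/[Red])
Step 1: RT/nF = 8.314*324/(1*96485) = 0.0279187 V
Step 2: [Ox]/[Red] = 0.0409/0.0725 = 0.564138
Step 3: ln(0.564138) = -0.572456
Step 4: correction = 0.0279187 * -0.572456 = -0.016 V
E = 1.442 + -0.016 = 1.426 V

1.426 V


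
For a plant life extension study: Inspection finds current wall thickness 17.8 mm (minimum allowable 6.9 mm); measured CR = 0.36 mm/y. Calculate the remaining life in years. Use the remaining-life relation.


Apply the remaining-life relation: RL = (t_current − t_min) / CR
RL = (17.8 − 6.9) / 0.36 = 10.9 / 0.36 = 30.3 years

30.3 years


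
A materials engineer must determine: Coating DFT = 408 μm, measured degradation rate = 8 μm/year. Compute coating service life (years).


Service life = thickness / degradation rate
Life = 408 / 8 = 51.0 years

51.0 years


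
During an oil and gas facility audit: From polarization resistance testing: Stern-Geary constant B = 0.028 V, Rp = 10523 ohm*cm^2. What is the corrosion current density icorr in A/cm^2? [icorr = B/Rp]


Apply the Stern-Geary relation: icorr = B / Rp
icorr = 0.028 / 10523 = 2.661×10^-6 A/cm^2

2.661×10^-6 A/cm^2


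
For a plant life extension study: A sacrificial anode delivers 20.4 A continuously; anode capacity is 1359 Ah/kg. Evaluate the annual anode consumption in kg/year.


Annual consumption = current * hours per year / capacity
Rate = 20.4 * 8760 / 1359 = 131.5 kg/year

131.5 kg/year


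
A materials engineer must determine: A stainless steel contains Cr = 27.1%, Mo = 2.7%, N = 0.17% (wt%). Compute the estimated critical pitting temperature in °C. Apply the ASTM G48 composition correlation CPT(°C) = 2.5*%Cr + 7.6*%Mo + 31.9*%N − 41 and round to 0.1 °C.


Apply the ASTM G48 empirical CPT estimate: CPT(°C) = 2.5*%Cr + 7.6*%Mo + 31.9*%N − 41
2.5*27.1 = 67.75; 7.6*2.7 = 20.52; 31.9*0.17 = 5.423
CPT = 67.75 + 20.52 + 5.423 − 41 = 52.693 °C
Rounded to 0.1 °C: CPT ≈ 52.7 °C

52.7 °C


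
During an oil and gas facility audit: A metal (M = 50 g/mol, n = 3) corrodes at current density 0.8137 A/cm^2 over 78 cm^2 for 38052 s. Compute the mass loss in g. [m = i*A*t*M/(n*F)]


Apply Faraday's law: m = i*A*t*M / (n*F)
Total charge passed Q = i*A*t = 0.8137*78*38052 = 2415107.1672 C
m = Q*M/(n*F) = 2415107.1672*50/(3*96485) = 417.182 g

417.182 g


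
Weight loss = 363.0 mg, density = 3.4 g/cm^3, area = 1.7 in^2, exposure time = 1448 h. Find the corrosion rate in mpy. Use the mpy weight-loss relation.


Apply the mpy weight-loss relation: CR = 534 * W / (D * A * T)
Numerator: 534 * 363.0 = 193842.0
Denominator: 3.4 * 1.7 * 1448 = 8369.44
CR = 193842.0 / 8369.44 = 23.161 mpy

23.161 mpy


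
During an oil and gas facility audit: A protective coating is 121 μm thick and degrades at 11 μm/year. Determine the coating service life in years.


Service life = thickness / degradation rate
Life = 121 / 11 = 11.0 years

11.0 years


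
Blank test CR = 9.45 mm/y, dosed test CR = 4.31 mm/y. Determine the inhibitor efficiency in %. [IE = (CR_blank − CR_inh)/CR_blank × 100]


Apply the inhibitor-efficiency definition: IE = (CR_blank − CR_inh)/CR_blank × 100
IE = (9.45 − 4.31) / 9.45 × 100
IE = 5.14 / 9.45 × 100 = 54.4 %

54.4 %


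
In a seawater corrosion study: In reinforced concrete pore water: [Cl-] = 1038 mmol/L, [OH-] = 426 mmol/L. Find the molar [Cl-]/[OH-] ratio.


Threshold parameter = [Cl-] / [OH-] (molar basis; both in mmol/L, so units cancel)
Ratio = 1038 / 426 = 2.44

2.44


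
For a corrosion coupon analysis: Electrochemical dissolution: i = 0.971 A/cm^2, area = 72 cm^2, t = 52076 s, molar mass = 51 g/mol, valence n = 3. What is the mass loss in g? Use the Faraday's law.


Apply Faraday's law: m = i*A*t*M / (n*F)
Total charge passed Q = i*A*t = 0.971*72*52076 = 3640737.312 C
m = Q*M/(n*F) = 3640737.312*51/(3*96485) = 641.473 g

641.473 g


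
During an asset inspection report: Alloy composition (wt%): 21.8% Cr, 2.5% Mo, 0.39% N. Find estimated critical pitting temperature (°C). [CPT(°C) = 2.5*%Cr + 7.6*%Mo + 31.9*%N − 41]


Apply the ASTM G48 empirical CPT estimate: CPT(°C) = 2.5*%Cr + 7.6*%Mo + 31.9*%N − 41
2.5*21.8 = 54.5; 7.6*2.5 = 19; 31.9*0.39 = 12.441
CPT = 54.5 + 19 + 12.441 − 41 = 44.941 °C
Rounded to 0.1 °C: CPT ≈ 44.9 °C

44.9 °C


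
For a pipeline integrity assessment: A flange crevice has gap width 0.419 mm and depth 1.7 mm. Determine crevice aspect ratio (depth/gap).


Aspect ratio = depth / gap
Ratio = 1.7 / 0.419 = 4.1

4.1


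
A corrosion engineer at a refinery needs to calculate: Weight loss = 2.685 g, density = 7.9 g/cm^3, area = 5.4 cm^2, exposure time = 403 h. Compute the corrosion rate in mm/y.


Apply the mm/y weight-loss relation: CR = 87600 * W / (D * A * T)
Numerator: 87600 * 2.685 = 235206.0
Denominator: 7.9 * 5.4 * 403 = 17191.98
CR = 235206.0 / 17191.98 = 13.68115 mm/y

13.68115 mm/y


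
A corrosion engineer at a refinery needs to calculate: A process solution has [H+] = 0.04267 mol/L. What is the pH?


pH = −log10[H+]
pH = −log10(0.04267) = 1.37

1.37


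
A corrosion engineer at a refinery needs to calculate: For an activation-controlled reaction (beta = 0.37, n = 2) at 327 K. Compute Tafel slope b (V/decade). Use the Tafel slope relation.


Apply the Tafel slope relation: b = 2.303*R*T/(beta*n*F)
Numerator: 2.303 * 8.314 * 327 = 6261.12
Denominator: 0.37 * 2 * 96485 = 71398.9
b = 6261.12 / 71398.9 = 0.0877 V/decade

0.0877 V/decade


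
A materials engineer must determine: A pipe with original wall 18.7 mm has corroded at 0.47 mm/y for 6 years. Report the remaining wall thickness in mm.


Remaining wall = original − CR × time
t = 18.7 − 0.47*6 = 18.7 − 2.82 = 15.88 mm

15.88 mm


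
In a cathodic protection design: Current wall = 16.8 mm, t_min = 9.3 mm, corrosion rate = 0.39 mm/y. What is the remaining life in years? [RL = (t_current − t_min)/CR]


Apply the remaining-life relation: RL = (t_current − t_min) / CR
RL = (16.8 − 9.3) / 0.39 = 7.5 / 0.39 = 19.2 years

19.2 years


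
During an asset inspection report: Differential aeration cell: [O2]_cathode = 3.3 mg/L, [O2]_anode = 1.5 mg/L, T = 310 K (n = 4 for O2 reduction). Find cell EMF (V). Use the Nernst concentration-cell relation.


Apply the Nernst concentration-cell relation: E = (RT/nF)*ln(C_cathode/C_anode)
RT/nF = 8.314*310/(4*96485) = 0.00667808 V
ln(3.3/1.5) = 0.78846
E = 0.00667808 * 0.78846 = 0.00527 V

0.00527 V


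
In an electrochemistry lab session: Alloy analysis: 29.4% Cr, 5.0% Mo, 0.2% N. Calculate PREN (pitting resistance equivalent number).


Apply the PREN formula: PREN = Cr + 3.3*Mo + 16*N
PREN = 29.4 + 3.3*5.0 + 16*0.2
PREN = 29.4 + 16.5 + 3.2 = 49.1

49.1


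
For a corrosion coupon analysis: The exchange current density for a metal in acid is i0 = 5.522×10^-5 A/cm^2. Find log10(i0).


i0 = 5.522×10^-5 A/cm^2
log10(i0) = -4.258

-4.258


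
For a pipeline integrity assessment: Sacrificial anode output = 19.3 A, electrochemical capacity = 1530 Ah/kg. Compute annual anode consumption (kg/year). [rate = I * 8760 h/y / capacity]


Annual consumption = current * hours per year / capacity
Rate = 19.3 * 8760 / 1530 = 110.5 kg/year

110.5 kg/year


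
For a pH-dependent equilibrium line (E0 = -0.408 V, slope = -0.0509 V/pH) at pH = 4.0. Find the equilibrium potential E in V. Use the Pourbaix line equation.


Apply the Pourbaix line equation: E = E0 + slope*pH
E = -0.408 + (-0.0509)*4.0 = -0.408 + (-0.2036) = -0.6116 V
Rounded to 3 decimal places: E = -0.612 V

-0.612 V


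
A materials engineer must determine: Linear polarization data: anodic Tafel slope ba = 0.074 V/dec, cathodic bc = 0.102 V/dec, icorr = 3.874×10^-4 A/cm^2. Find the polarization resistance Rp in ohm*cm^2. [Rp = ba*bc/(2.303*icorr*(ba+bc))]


Apply the Stern-Geary equation: Rp = ba*bc / (2.303*icorr*(ba+bc))
ba*bc = 0.074*0.102 = 0.007548
ba+bc = 0.176; 2.303*icorr*(ba+bc) = 2.303*3.874×10^-4*0.176 = 1.5702407×10^-4
Rp = 0.007548 / 1.5702407×10^-4 = 48.1 ohm*cm^2

48.1 ohm*cm^2


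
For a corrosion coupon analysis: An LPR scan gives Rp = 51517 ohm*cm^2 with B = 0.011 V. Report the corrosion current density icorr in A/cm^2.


Apply the Stern-Geary relation: icorr = B / Rp
icorr = 0.011 / 51517 = 2.135×10^-7 A/cm^2

2.135×10^-7 A/cm^2


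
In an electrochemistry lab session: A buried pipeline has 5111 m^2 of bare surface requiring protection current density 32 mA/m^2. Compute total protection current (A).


I = area * current density, then convert mA → A (÷1000)
I = 5111 * 32 / 1000 = 163.55 A

163.55 A


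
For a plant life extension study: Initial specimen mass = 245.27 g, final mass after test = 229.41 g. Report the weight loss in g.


Weight loss = initial − final
WL = 245.27 − 229.41 = 15.86 g

15.86 g


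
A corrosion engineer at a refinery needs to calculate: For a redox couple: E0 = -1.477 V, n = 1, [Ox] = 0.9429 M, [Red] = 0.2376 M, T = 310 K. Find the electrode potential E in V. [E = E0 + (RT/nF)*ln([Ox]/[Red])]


Apply the Nernst equation: E = E0 + (RT/nF)*ln([Ox]/[Red])
Step 1: RT/nF = 8.314*310/(1*96485) = 0.02671234 V
Step 2: [Ox]/[Red] = 0.9429/0.2376 = 3.968434
Step 3: ln(3.968434) = 1.378372
Step 4: correction = 0.02671234 * 1.378372 = 0.0368 V
E = -1.477 + 0.0368 = -1.4402 V

-1.4402 V


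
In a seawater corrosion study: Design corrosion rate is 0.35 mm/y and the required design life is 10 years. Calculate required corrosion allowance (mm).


Corrosion allowance = CR × design life
CA = 0.35 * 10 = 3.5 mm

3.5 mm


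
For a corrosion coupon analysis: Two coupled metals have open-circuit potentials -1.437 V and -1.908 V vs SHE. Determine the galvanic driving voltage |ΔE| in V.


Driving voltage is the absolute potential difference.
|ΔE| = |-1.437 − (-1.908)| = 0.471 V

0.471 V


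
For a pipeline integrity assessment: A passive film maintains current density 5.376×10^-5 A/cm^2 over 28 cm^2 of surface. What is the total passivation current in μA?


I = i_pass * A, then convert A → μA (×10^6)
I = 5.376×10^-5 * 28 * 10^6 = 1505.28 μA

1505.28 μA


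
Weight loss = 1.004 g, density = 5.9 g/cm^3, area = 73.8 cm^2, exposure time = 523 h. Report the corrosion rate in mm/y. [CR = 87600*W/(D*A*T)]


Apply the mm/y weight-loss relation: CR = 87600 * W / (D * A * T)
Numerator: 87600 * 1.004 = 87950.4
Denominator: 5.9 * 73.8 * 523 = 227724.66
CR = 87950.4 / 227724.66 = 0.3862 mm/y

0.3862 mm/y


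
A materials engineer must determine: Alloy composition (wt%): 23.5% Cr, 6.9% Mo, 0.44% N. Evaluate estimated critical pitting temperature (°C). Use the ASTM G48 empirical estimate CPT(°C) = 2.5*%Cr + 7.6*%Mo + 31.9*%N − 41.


Apply the ASTM G48 empirical CPT estimate: CPT(°C) = 2.5*%Cr + 7.6*%Mo + 31.9*%N − 41
2.5*23.5 = 58.75; 7.6*6.9 = 52.44; 31.9*0.44 = 14.036
CPT = 58.75 + 52.44 + 14.036 − 41 = 84.226 °C
Rounded to 0.1 °C: CPT ≈ 84.2 °C

84.2 °C


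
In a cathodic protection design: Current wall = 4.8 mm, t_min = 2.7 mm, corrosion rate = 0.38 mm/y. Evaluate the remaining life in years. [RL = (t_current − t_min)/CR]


Apply the remaining-life relation: RL = (t_current − t_min) / CR
RL = (4.8 − 2.7) / 0.38 = 2.1 / 0.38 = 5.5 years

5.5 years


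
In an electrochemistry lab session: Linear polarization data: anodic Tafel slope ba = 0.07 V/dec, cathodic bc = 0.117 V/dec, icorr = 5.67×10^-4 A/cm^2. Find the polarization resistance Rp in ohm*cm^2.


Apply the Stern-Geary equation: Rp = ba*bc / (2.303*icorr*(ba+bc))
ba*bc = 0.07*0.117 = 0.00819
ba+bc = 0.187; 2.303*icorr*(ba+bc) = 2.303*5.67×10^-4*0.187 = 2.4418479×10^-4
Rp = 0.00819 / 2.4418479×10^-4 = 33.5 ohm*cm^2

33.5 ohm*cm^2


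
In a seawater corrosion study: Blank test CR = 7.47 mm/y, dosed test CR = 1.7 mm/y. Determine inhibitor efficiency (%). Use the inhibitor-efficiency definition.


Apply the inhibitor-efficiency definition: IE = (CR_blank − CR_inh)/CR_blank × 100
IE = (7.47 − 1.7) / 7.47 × 100
IE = 5.77 / 7.47 × 100 = 77.2 %

77.2 %


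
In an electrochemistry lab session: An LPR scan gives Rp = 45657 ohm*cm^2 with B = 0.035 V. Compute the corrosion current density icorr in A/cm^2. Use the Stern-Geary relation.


Apply the Stern-Geary relation: icorr = B / Rp
icorr = 0.035 / 45657 = 7.666×10^-7 A/cm^2

7.666×10^-7 A/cm^2


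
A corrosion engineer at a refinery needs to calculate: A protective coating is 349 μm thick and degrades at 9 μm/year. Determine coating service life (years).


Service life = thickness / degradation rate
Life = 349 / 9 = 38.8 years

38.8 years


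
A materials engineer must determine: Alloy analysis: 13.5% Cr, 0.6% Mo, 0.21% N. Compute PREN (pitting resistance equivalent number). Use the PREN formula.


Apply the PREN formula: PREN = Cr + 3.3*Mo + 16*N
PREN = 13.5 + 3.3*0.6 + 16*0.21
PREN = 13.5 + 1.98 + 3.36 = 18.84

18.84


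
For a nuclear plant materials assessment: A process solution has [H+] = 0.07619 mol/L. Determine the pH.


pH = −log10[H+]
pH = −log10(0.07619) = 1.12

1.12


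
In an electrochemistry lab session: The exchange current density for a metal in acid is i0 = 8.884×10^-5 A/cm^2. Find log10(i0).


i0 = 8.884×10^-5 A/cm^2
log10(i0) = -4.051

-4.051


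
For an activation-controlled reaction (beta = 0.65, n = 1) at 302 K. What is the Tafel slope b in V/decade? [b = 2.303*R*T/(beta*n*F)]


Apply the Tafel slope relation: b = 2.303*R*T/(beta*n*F)
Numerator: 2.303 * 8.314 * 302 = 5782.44
Denominator: 0.65 * 1 * 96485 = 62715.25
b = 5782.44 / 62715.25 = 0.0922 V/decade

0.0922 V/decade


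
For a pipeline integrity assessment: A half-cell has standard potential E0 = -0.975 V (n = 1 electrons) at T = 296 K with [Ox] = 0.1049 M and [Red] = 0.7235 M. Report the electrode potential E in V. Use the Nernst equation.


Apply the Nernst equation: E = E0 + (RT/nF)*ln([Ox]/[Red])
Step 1: RT/nF = 8.314*296/(1*96485) = 0.02550598 V
Step 2: [Ox]/[Red] = 0.1049/0.7235 = 0.14499
Step 3: ln(0.14499) = -1.931091
Step 4: correction = 0.02550598 * -1.931091 = -0.0493 V
E = -0.975 + -0.0493 = -1.0243 V

-1.0243 V


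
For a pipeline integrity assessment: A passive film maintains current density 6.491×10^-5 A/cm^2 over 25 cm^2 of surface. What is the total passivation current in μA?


I = i_pass * A, then convert A → μA (×10^6)
I = 6.491×10^-5 * 25 * 10^6 = 1622.75 μA

1622.75 μA


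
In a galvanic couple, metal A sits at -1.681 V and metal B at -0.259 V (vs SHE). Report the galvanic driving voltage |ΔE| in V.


Driving voltage is the absolute potential difference.
|ΔE| = |-1.681 − (-0.259)| = 1.422 V

1.422 V


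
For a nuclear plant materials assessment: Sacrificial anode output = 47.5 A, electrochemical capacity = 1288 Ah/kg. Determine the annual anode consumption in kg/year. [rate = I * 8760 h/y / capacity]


Annual consumption = current * hours per year / capacity
Rate = 47.5 * 8760 / 1288 = 323.1 kg/year

323.1 kg/year


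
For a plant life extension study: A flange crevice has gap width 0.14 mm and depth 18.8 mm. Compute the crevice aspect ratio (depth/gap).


Aspect ratio = depth / gap
Ratio = 18.8 / 0.14 = 134.3

134.3


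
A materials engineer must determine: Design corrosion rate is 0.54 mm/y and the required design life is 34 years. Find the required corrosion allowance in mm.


Corrosion allowance = CR × design life
CA = 0.54 * 34 = 18.36 mm

18.36 mm


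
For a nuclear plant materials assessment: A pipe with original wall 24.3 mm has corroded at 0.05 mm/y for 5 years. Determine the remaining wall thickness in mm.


Remaining wall = original − CR × time
t = 24.3 − 0.05*5 = 24.3 − 0.25 = 24.05 mm

24.05 mm


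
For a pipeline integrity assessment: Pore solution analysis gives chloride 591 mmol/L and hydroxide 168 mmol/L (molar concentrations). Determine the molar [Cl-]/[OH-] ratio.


Threshold parameter = [Cl-] / [OH-] (molar basis; both in mmol/L, so units cancel)
Ratio = 591 / 168 = 3.52

3.52


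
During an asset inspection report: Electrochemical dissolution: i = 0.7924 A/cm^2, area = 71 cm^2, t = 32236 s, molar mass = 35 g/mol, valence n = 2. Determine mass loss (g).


Apply Faraday's law: m = i*A*t*M / (n*F)
Total charge passed Q = i*A*t = 0.7924*71*32236 = 1813610.2544 C
m = Q*M/(n*F) = 1813610.2544*35/(2*96485) = 328.9442 g

328.9442 g


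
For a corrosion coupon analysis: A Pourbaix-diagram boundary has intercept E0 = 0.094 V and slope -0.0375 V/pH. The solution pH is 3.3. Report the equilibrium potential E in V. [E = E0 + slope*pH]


Apply the Pourbaix line equation: E = E0 + slope*pH
E = 0.094 + (-0.0375)*3.3 = 0.094 + (-0.12375) = -0.02975 V
Rounded to 3 decimal places: E = -0.030 V

-0.030 V


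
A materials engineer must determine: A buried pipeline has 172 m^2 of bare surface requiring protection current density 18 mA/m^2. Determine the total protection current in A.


I = area * current density, then convert mA → A (÷1000)
I = 172 * 18 / 1000 = 3.1 A

3.1 A


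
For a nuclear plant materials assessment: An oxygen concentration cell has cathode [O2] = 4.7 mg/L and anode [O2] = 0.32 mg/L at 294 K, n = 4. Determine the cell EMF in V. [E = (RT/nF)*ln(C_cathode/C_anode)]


Apply the Nernst concentration-cell relation: E = (RT/nF)*ln(C_cathode/C_anode)
RT/nF = 8.314*294/(4*96485) = 0.00633341 V
ln(4.7/0.32) = 2.687
E = 0.00633341 * 2.687 = 0.01702 V

0.01702 V


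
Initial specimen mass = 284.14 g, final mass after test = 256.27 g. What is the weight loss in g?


Weight loss = initial − final
WL = 284.14 − 256.27 = 27.87 g

27.87 g


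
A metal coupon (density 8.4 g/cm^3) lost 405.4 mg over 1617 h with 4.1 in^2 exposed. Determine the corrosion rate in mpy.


Apply the mpy weight-loss relation: CR = 534 * W / (D * A * T)
Numerator: 534 * 405.4 = 216483.6
Denominator: 8.4 * 4.1 * 1617 = 55689.48
CR = 216483.6 / 55689.48 = 3.887 mpy

3.887 mpy


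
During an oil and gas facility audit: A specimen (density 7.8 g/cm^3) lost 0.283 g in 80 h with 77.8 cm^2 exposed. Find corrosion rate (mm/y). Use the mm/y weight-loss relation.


Apply the mm/y weight-loss relation: CR = 87600 * W / (D * A * T)
Numerator: 87600 * 0.283 = 24790.8
Denominator: 7.8 * 77.8 * 80 = 48547.2
CR = 24790.8 / 48547.2 = 0.51065 mm/y

0.51065 mm/y


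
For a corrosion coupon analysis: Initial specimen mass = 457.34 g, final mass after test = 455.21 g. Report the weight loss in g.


Weight loss = initial − final
WL = 457.34 − 455.21 = 2.13 g

2.13 g


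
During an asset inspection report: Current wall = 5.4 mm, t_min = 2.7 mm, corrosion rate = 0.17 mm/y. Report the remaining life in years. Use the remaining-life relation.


Apply the remaining-life relation: RL = (t_current − t_min) / CR
RL = (5.4 − 2.7) / 0.17 = 2.7 / 0.17 = 15.9 years

15.9 years


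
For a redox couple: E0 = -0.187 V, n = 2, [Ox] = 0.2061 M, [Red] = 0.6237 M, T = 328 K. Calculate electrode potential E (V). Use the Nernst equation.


Apply the Nernst equation: E = E0 + (RT/nF)*ln([Ox]/[Red])
Step 1: RT/nF = 8.314*328/(2*96485) = 0.01413169 V
Step 2: [Ox]/[Red] = 0.2061/0.6237 = 0.330447
Step 3: ln(0.330447) = -1.107309
Step 4: correction = 0.01413169 * -1.107309 = -0.016 V
E = -0.187 + -0.016 = -0.203 V

-0.203 V


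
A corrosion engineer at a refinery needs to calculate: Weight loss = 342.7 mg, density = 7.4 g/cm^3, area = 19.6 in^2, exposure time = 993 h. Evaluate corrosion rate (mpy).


Apply the mpy weight-loss relation: CR = 534 * W / (D * A * T)
Numerator: 534 * 342.7 = 183001.8
Denominator: 7.4 * 19.6 * 993 = 144024.72
CR = 183001.8 / 144024.72 = 1.2706 mpy

1.2706 mpy


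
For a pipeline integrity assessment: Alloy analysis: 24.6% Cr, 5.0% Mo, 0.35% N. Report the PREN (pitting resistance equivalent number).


Apply the PREN formula: PREN = Cr + 3.3*Mo + 16*N
PREN = 24.6 + 3.3*5.0 + 16*0.35
PREN = 24.6 + 16.5 + 5.6 = 46.7

46.7


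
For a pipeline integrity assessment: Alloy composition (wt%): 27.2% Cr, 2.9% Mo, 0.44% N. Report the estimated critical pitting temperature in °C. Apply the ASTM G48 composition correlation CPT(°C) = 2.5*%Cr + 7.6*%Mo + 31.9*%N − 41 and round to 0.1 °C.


Apply the ASTM G48 empirical CPT estimate: CPT(°C) = 2.5*%Cr + 7.6*%Mo + 31.9*%N − 41
2.5*27.2 = 68; 7.6*2.9 = 22.04; 31.9*0.44 = 14.036
CPT = 68 + 22.04 + 14.036 − 41 = 63.076 °C
Rounded to 0.1 °C: CPT ≈ 63.1 °C

63.1 °C


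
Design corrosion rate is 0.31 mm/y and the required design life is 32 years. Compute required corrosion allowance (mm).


Corrosion allowance = CR × design life
CA = 0.31 * 32 = 9.92 mm

9.92 mm


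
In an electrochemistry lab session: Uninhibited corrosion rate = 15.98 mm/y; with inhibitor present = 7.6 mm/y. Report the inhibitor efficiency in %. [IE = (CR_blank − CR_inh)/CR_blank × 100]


Apply the inhibitor-efficiency definition: IE = (CR_blank − CR_inh)/CR_blank × 100
IE = (15.98 − 7.6) / 15.98 × 100
IE = 8.38 / 15.98 × 100 = 52.4 %

52.4 %


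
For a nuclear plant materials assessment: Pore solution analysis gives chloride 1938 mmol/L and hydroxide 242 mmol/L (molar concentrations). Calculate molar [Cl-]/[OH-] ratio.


Threshold parameter = [Cl-] / [OH-] (molar basis; both in mmol/L, so units cancel)
Ratio = 1938 / 242 = 8.01

8.01


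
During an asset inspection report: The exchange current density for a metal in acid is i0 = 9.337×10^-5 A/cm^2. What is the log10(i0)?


i0 = 9.337×10^-5 A/cm^2
log10(i0) = -4.03

-4.03


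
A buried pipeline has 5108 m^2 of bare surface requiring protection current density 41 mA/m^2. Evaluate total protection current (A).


I = area * current density, then convert mA → A (÷1000)
I = 5108 * 41 / 1000 = 209.43 A

209.43 A


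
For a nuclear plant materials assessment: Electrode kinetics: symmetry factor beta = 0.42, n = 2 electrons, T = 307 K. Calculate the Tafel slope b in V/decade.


Apply the Tafel slope relation: b = 2.303*R*T/(beta*n*F)
Numerator: 2.303 * 8.314 * 307 = 5878.17
Denominator: 0.42 * 2 * 96485 = 81047.4
b = 5878.17 / 81047.4 = 0.073 V/decade

0.073 V/decade


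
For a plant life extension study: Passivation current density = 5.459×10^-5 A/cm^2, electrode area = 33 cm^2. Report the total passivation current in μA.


I = i_pass * A, then convert A → μA (×10^6)
I = 5.459×10^-5 * 33 * 10^6 = 1801.47 μA

1801.47 μA


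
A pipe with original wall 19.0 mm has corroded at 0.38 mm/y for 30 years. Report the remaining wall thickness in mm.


Remaining wall = original − CR × time
t = 19.0 − 0.38*30 = 19.0 − 11.4 = 7.6 mm

7.6 mm


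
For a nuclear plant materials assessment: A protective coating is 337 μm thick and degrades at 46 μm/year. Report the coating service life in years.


Service life = thickness / degradation rate
Life = 337 / 46 = 7.3 years

7.3 years


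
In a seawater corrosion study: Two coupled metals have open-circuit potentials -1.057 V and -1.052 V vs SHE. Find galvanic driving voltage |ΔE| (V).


Driving voltage is the absolute potential difference.
|ΔE| = |-1.057 − (-1.052)| = 0.005 V

0.005 V


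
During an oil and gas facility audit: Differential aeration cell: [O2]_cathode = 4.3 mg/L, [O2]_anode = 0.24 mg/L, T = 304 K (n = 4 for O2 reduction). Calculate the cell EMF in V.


Apply the Nernst concentration-cell relation: E = (RT/nF)*ln(C_cathode/C_anode)
RT/nF = 8.314*304/(4*96485) = 0.00654883 V
ln(4.3/0.24) = 2.88573
E = 0.00654883 * 2.88573 = 0.0189 V

0.0189 V


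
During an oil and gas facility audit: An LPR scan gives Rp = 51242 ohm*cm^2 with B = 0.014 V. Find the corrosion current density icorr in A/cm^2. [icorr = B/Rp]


Apply the Stern-Geary relation: icorr = B / Rp
icorr = 0.014 / 51242 = 2.732×10^-7 A/cm^2

2.732×10^-7 A/cm^2


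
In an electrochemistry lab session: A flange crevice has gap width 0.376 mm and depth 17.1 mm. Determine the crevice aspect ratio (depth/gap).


Aspect ratio = depth / gap
Ratio = 17.1 / 0.376 = 45.5

45.5


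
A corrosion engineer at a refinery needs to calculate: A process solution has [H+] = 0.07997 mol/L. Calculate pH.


pH = −log10[H+]
pH = −log10(0.07997) = 1.1

1.1


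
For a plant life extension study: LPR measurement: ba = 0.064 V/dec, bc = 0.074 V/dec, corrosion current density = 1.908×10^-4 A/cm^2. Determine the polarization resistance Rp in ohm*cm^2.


Apply the Stern-Geary equation: Rp = ba*bc / (2.303*icorr*(ba+bc))
ba*bc = 0.064*0.074 = 0.004736
ba+bc = 0.138; 2.303*icorr*(ba+bc) = 2.303*1.908×10^-4*0.138 = 6.0638911×10^-5
Rp = 0.004736 / 6.0638911×10^-5 = 78.1 ohm*cm^2

78.1 ohm*cm^2


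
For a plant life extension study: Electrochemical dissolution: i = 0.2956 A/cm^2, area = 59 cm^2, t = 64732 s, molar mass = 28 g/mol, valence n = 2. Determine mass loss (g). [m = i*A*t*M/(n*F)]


Apply Faraday's law: m = i*A*t*M / (n*F)
Total charge passed Q = i*A*t = 0.2956*59*64732 = 1128951.9728 C
m = Q*M/(n*F) = 1128951.9728*28/(2*96485) = 163.8112 g

163.8112 g


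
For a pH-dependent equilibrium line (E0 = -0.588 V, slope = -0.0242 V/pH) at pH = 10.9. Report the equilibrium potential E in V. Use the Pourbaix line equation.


Apply the Pourbaix line equation: E = E0 + slope*pH
E = -0.588 + (-0.0242)*10.9 = -0.588 + (-0.26378) = -0.85178 V
Rounded to 3 decimal places: E = -0.852 V

-0.852 V


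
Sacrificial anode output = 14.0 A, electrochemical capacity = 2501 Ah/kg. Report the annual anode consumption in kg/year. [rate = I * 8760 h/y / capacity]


Annual consumption = current * hours per year / capacity
Rate = 14.0 * 8760 / 2501 = 49.0 kg/year

49.0 kg/year


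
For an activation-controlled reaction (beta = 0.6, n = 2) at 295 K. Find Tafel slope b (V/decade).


Apply the Tafel slope relation: b = 2.303*R*T/(beta*n*F)
Numerator: 2.303 * 8.314 * 295 = 5648.41
Denominator: 0.6 * 2 * 96485 = 115782.0
b = 5648.41 / 115782.0 = 0.0488 V/decade

0.0488 V/decade


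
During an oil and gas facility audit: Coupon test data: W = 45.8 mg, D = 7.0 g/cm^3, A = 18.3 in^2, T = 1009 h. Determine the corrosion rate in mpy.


Apply the mpy weight-loss relation: CR = 534 * W / (D * A * T)
Numerator: 534 * 45.8 = 24457.2
Denominator: 7.0 * 18.3 * 1009 = 129252.9
CR = 24457.2 / 129252.9 = 0.18922 mpy

0.18922 mpy


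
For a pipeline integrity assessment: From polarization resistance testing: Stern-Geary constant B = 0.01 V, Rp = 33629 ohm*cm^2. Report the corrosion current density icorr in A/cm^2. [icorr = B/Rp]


Apply the Stern-Geary relation: icorr = B / Rp
icorr = 0.01 / 33629 = 2.974×10^-7 A/cm^2

2.974×10^-7 A/cm^2


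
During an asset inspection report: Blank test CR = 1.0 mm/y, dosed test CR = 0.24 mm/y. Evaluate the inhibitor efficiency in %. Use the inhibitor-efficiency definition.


Apply the inhibitor-efficiency definition: IE = (CR_blank − CR_inh)/CR_blank × 100
IE = (1.0 − 0.24) / 1.0 × 100
IE = 0.76 / 1.0 × 100 = 76.0 %

76.0 %


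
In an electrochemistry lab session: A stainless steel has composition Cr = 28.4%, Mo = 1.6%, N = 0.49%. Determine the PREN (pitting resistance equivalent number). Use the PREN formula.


Apply the PREN formula: PREN = Cr + 3.3*Mo + 16*N
PREN = 28.4 + 3.3*1.6 + 16*0.49
PREN = 28.4 + 5.28 + 7.84 = 41.52

41.52


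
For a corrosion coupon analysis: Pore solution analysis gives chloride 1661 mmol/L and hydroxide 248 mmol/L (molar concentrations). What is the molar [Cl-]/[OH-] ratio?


Threshold parameter = [Cl-] / [OH-] (molar basis; both in mmol/L, so units cancel)
Ratio = 1661 / 248 = 6.7

6.7


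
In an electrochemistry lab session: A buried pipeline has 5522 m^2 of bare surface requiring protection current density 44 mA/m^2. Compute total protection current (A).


I = area * current density, then convert mA → A (÷1000)
I = 5522 * 44 / 1000 = 242.97 A

242.97 A


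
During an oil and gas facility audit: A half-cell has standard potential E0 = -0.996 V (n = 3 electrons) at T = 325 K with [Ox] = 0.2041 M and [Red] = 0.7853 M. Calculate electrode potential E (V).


Apply the Nernst equation: E = E0 + (RT/nF)*ln([Ox]/[Red])
Step 1: RT/nF = 8.314*325/(3*96485) = 0.00933496 V
Step 2: [Ox]/[Red] = 0.2041/0.7853 = 0.259901
Step 3: ln(0.259901) = -1.347454
Step 4: correction = 0.00933496 * -1.347454 = -0.013 V
E = -0.996 + -0.013 = -1.009 V

-1.009 V


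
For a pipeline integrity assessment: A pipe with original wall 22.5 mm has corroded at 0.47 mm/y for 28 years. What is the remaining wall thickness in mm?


Remaining wall = original − CR × time
t = 22.5 − 0.47*28 = 22.5 − 13.16 = 9.34 mm

9.34 mm


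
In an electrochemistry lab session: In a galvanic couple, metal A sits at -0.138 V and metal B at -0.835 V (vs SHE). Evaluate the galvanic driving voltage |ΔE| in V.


Driving voltage is the absolute potential difference.
|ΔE| = |-0.138 − (-0.835)| = 0.697 V

0.697 V


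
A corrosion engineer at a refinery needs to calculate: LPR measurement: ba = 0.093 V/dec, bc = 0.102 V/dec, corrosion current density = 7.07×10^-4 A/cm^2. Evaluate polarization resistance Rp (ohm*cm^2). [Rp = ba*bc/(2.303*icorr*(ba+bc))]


Apply the Stern-Geary equation: Rp = ba*bc / (2.303*icorr*(ba+bc))
ba*bc = 0.093*0.102 = 0.009486
ba+bc = 0.195; 2.303*icorr*(ba+bc) = 2.303*7.07×10^-4*0.195 = 3.1750309×10^-4
Rp = 0.009486 / 3.1750309×10^-4 = 29.9 ohm*cm^2

29.9 ohm*cm^2


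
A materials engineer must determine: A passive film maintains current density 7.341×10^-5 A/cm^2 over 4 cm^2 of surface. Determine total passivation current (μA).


I = i_pass * A, then convert A → μA (×10^6)
I = 7.341×10^-5 * 4 * 10^6 = 293.64 μA

293.64 μA


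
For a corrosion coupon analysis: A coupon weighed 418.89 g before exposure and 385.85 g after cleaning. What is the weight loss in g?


Weight loss = initial − final
WL = 418.89 − 385.85 = 33.04 g

33.04 g


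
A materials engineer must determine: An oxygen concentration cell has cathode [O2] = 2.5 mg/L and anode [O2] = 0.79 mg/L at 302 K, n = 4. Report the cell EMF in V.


Apply the Nernst concentration-cell relation: E = (RT/nF)*ln(C_cathode/C_anode)
RT/nF = 8.314*302/(4*96485) = 0.00650575 V
ln(2.5/0.79) = 1.15201
E = 0.00650575 * 1.15201 = 0.00749 V

0.00749 V


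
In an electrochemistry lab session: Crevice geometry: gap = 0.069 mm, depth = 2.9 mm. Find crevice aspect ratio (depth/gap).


Aspect ratio = depth / gap
Ratio = 2.9 / 0.069 = 42.0

42.0


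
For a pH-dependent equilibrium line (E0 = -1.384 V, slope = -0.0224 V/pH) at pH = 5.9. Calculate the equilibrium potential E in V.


Apply the Pourbaix line equation: E = E0 + slope*pH
E = -1.384 + (-0.0224)*5.9 = -1.384 + (-0.13216) = -1.51616 V
Rounded to 3 decimal places: E = -1.516 V

-1.516 V


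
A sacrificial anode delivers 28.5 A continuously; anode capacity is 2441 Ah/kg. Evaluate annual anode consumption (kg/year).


Annual consumption = current * hours per year / capacity
Rate = 28.5 * 8760 / 2441 = 102.3 kg/year

102.3 kg/year


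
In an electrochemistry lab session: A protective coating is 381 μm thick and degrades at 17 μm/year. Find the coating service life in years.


Service life = thickness / degradation rate
Life = 381 / 17 = 22.4 years

22.4 years


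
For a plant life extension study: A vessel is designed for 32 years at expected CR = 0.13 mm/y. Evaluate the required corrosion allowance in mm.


Corrosion allowance = CR × design life
CA = 0.13 * 32 = 4.16 mm

4.16 mm


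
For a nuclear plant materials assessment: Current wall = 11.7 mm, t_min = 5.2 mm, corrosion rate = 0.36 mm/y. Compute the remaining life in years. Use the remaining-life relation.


Apply the remaining-life relation: RL = (t_current − t_min) / CR
RL = (11.7 − 5.2) / 0.36 = 6.5 / 0.36 = 18.1 years

18.1 years


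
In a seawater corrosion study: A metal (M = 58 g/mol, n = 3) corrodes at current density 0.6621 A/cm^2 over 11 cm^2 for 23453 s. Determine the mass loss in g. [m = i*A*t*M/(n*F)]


Apply Faraday's law: m = i*A*t*M / (n*F)
Total charge passed Q = i*A*t = 0.6621*11*23453 = 170810.5443 C
m = Q*M/(n*F) = 170810.5443*58/(3*96485) = 34.226 g

34.226 g


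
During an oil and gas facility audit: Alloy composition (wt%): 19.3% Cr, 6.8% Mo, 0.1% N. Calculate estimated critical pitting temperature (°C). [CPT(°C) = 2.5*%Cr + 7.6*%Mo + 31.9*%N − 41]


Apply the ASTM G48 empirical CPT estimate: CPT(°C) = 2.5*%Cr + 7.6*%Mo + 31.9*%N − 41
2.5*19.3 = 48.25; 7.6*6.8 = 51.68; 31.9*0.1 = 3.19
CPT = 48.25 + 51.68 + 3.19 − 41 = 62.12 °C
Rounded to 0.1 °C: CPT ≈ 62.1 °C

62.1 °C


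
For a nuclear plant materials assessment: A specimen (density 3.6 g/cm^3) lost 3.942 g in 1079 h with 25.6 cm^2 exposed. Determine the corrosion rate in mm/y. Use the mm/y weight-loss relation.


Apply the mm/y weight-loss relation: CR = 87600 * W / (D * A * T)
Numerator: 87600 * 3.942 = 345319.2
Denominator: 3.6 * 25.6 * 1079 = 99440.64
CR = 345319.2 / 99440.64 = 3.472616 mm/y

3.472616 mm/y


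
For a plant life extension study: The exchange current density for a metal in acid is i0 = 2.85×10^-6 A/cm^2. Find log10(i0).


i0 = 2.85×10^-6 A/cm^2
log10(i0) = -5.545

-5.545


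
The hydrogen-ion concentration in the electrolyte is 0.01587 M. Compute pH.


pH = −log10[H+]
pH = −log10(0.01587) = 1.8

1.8


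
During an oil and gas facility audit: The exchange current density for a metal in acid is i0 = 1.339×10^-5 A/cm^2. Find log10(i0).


i0 = 1.339×10^-5 A/cm^2
log10(i0) = -4.873

-4.873


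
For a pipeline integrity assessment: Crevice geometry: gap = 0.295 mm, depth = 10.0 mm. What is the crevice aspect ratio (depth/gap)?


Aspect ratio = depth / gap
Ratio = 10.0 / 0.295 = 33.9

33.9


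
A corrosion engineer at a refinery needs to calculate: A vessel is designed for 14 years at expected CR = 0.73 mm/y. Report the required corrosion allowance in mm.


Corrosion allowance = CR × design life
CA = 0.73 * 14 = 10.22 mm

10.22 mm


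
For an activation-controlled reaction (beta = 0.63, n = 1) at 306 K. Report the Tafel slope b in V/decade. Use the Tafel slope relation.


Apply the Tafel slope relation: b = 2.303*R*T/(beta*n*F)
Numerator: 2.303 * 8.314 * 306 = 5859.03
Denominator: 0.63 * 1 * 96485 = 60785.55
b = 5859.03 / 60785.55 = 0.0964 V/decade

0.0964 V/decade
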